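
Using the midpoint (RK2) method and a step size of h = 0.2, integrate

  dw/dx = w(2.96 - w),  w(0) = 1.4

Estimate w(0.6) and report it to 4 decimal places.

2.4872

Midpoint: k1 = f(x_n, w_n); k2 = f(x_n + h/2, w_n + (h/2)·k1); w_{n+1} = w_n + h·k2.
x=0.000000, w=1.400000:
  k1 = f(0.000000, 1.400000) = 2.184000
  k2 = f(0.100000, 1.618400) = 2.171245
  w ← 1.400000 + 0.2·2.171245 = 1.834249
x=0.200000, w=1.834249:
  k1 = f(0.200000, 1.834249) = 2.064908
  k2 = f(0.300000, 2.040740) = 1.875971
  w ← 1.834249 + 0.2·1.875971 = 2.209443
x=0.400000, w=2.209443:
  k1 = f(0.400000, 2.209443) = 1.658313
  k2 = f(0.500000, 2.375275) = 1.388884
  w ← 2.209443 + 0.2·1.388884 = 2.487220
w(0.6) ≈ 2.4872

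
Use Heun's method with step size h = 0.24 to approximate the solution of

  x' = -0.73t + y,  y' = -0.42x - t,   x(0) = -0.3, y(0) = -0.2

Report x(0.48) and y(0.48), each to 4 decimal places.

Heun on (x,y): k1 = f(t_n, state_n); k2 = f(t_n + h, state_n + h·k1); state_{n+1} = state_n + (h/2)·(k1 + k2).
0.000000: (-0.300000, -0.200000)
  k1 = (-0.200000, 0.126000)
  predictor → (-0.348000, -0.169760)
  k2 = (-0.344960, -0.093840)
  → (-0.365395, -0.196141)
0.240000: (-0.365395, -0.196141)
  k1 = (-0.371341, -0.086534)
  predictor → (-0.454517, -0.216909)
  k2 = (-0.567309, -0.289103)
  → (-0.478033, -0.241217)
(x(0.48), y(0.48)) ≈ (-0.4780, -0.2412)

-0.4780, -0.2412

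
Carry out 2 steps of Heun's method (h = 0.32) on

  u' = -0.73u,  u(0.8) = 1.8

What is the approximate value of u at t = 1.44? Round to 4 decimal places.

Heun: k1 = f(t_n, u_n); k2 = f(t_n + h, u_n + h·k1); u_{n+1} = u_n + (h/2)·(k1 + k2).
t=0.800000, u=1.800000:
  k1 = f(0.800000, 1.800000) = -1.314000
  k2 = f(1.120000, 1.379520) = -1.007050
  u ← 1.800000 + (0.32/2)·(-1.314000 + (-1.007050)) = 1.428632
t=1.120000, u=1.428632:
  k1 = f(1.120000, 1.428632) = -1.042901
  k2 = f(1.440000, 1.094904) = -0.799280
  u ← 1.428632 + (0.32/2)·(-1.042901 + (-0.799280)) = 1.133883
u(1.44) ≈ 1.1339

1.1339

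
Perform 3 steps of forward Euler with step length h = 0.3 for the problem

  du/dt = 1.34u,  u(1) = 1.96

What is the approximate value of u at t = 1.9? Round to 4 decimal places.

Euler: u_{n+1} = u_n + h·f(t_n, u_n).
t=1.000000, u=1.960000: f=2.626400 → u ← 1.960000 + 0.3·2.626400 = 2.747920
t=1.300000, u=2.747920: f=3.682213 → u ← 2.747920 + 0.3·3.682213 = 3.852584
t=1.600000, u=3.852584: f=5.162462 → u ← 3.852584 + 0.3·5.162462 = 5.401323
u(1.9) ≈ 5.4013

5.4013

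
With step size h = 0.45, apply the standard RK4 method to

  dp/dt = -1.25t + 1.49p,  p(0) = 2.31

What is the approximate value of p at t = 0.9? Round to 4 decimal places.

7.9878

RK4: k1 = f(t_n, p_n); k2 = f(t_n + h/2, p_n + (h/2)·k1); k3 = f(t_n + h/2, p_n + (h/2)·k2); k4 = f(t_n + h, p_n + h·k3); p_{n+1} = p_n + (h/6)·(k1 + 2k2 + 2k3 + k4).
t=0.000000, p=2.310000:
  k1 = f(0.000000, 2.310000) = 3.441900
  k2 = f(0.225000, 3.084428) = 4.314547
  k3 = f(0.225000, 3.280773) = 4.607102
  k4 = f(0.450000, 4.383196) = 5.968462
  p ← 2.310000 + (0.45/6)·(k1 + 2k2 + 2k3 + k4) = 4.354024
t=0.450000, p=4.354024:
  k1 = f(0.450000, 4.354024) = 5.924996
  k2 = f(0.675000, 5.687149) = 7.630102
  k3 = f(0.675000, 6.070797) = 8.201738
  k4 = f(0.900000, 8.044807) = 10.861762
  p ← 4.354024 + (0.45/6)·(k1 + 2k2 + 2k3 + k4) = 7.987807
p(0.9) ≈ 7.9878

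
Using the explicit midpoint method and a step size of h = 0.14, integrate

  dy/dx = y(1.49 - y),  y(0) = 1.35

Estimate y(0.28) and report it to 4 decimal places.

1.3945

Midpoint: k1 = f(x_n, y_n); k2 = f(x_n + h/2, y_n + (h/2)·k1); y_{n+1} = y_n + h·k2.
x=0.000000, y=1.350000:
  k1 = f(0.000000, 1.350000) = 0.189000
  k2 = f(0.070000, 1.363230) = 0.172817
  y ← 1.350000 + 0.14·0.172817 = 1.374194
x=0.140000, y=1.374194:
  k1 = f(0.140000, 1.374194) = 0.159139
  k2 = f(0.210000, 1.385334) = 0.144997
  y ← 1.374194 + 0.14·0.144997 = 1.394494
y(0.28) ≈ 1.3945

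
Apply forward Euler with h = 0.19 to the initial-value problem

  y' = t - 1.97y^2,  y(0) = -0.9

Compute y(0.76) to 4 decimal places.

Euler: y_{n+1} = y_n + h·f(t_n, y_n).
t=0.000000, y=-0.900000: f=-1.595700 → y ← -0.900000 + 0.19·(-1.595700) = -1.203183
t=0.190000, y=-1.203183: f=-2.661869 → y ← -1.203183 + 0.19·(-2.661869) = -1.708938
t=0.380000, y=-1.708938: f=-5.373325 → y ← -1.708938 + 0.19·(-5.373325) = -2.729870
t=0.570000, y=-2.729870: f=-14.110814 → y ← -2.729870 + 0.19·(-14.110814) = -5.410925
y(0.76) ≈ -5.4109

-5.4109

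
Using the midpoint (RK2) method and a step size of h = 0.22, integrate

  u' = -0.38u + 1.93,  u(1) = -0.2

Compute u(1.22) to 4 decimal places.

0.2229

Midpoint: k1 = f(x_n, u_n); k2 = f(x_n + h/2, u_n + (h/2)·k1); u_{n+1} = u_n + h·k2.
x=1.000000, u=-0.200000:
  k1 = f(1.000000, -0.200000) = 2.006000
  k2 = f(1.110000, 0.020660) = 1.922149
  u ← -0.200000 + 0.22·1.922149 = 0.222873
u(1.22) ≈ 0.2229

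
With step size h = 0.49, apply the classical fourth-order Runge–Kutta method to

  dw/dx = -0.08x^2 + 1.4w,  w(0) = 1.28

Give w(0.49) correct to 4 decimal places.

RK4: k1 = f(x_n, w_n); k2 = f(x_n + h/2, w_n + (h/2)·k1); k3 = f(x_n + h/2, w_n + (h/2)·k2); k4 = f(x_n + h, w_n + h·k3); w_{n+1} = w_n + (h/6)·(k1 + 2k2 + 2k3 + k4).
x=0.000000, w=1.280000:
  k1 = f(0.000000, 1.280000) = 1.792000
  k2 = f(0.245000, 1.719040) = 2.401854
  k3 = f(0.245000, 1.868454) = 2.611034
  k4 = f(0.490000, 2.559407) = 3.563961
  w ← 1.280000 + (0.49/6)·(k1 + 2k2 + 2k3 + k4) = 2.536175
w(0.49) ≈ 2.5362

2.5362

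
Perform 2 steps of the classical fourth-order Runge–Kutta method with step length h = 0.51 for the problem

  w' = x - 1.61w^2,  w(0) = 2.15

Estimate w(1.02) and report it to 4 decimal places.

0.3134

RK4: k1 = f(x_n, w_n); k2 = f(x_n + h/2, w_n + (h/2)·k1); k3 = f(x_n + h/2, w_n + (h/2)·k2); k4 = f(x_n + h, w_n + h·k3); w_{n+1} = w_n + (h/6)·(k1 + 2k2 + 2k3 + k4).
x=0.000000, w=2.150000:
  k1 = f(0.000000, 2.150000) = -7.442225
  k2 = f(0.255000, 0.252233) = 0.152570
  k3 = f(0.255000, 2.188905) = -7.459003
  k4 = f(0.510000, -1.654092) = -3.894991
  w ← 2.150000 + (0.51/6)·(k1 + 2k2 + 2k3 + k4) = -0.055757
x=0.510000, w=-0.055757:
  k1 = f(0.510000, -0.055757) = 0.504995
  k2 = f(0.765000, 0.073017) = 0.756416
  k3 = f(0.765000, 0.137129) = 0.734725
  k4 = f(1.020000, 0.318953) = 0.856213
  w ← -0.055757 + (0.51/6)·(k1 + 2k2 + 2k3 + k4) = 0.313440
w(1.02) ≈ 0.3134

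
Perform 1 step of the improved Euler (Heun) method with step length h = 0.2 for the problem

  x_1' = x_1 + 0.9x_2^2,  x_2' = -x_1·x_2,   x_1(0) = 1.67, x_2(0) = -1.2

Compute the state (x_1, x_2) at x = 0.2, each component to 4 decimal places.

2.2504, -0.8187

Heun on (x_1,x_2): k1 = f(x_n, state_n); k2 = f(x_n + h, state_n + h·k1); state_{n+1} = state_n + (h/2)·(k1 + k2).
0.000000: (1.670000, -1.200000)
  k1 = (2.966000, 2.004000)
  predictor → (2.263200, -0.799200)
  k2 = (2.838049, 1.808749)
  → (2.250405, -0.818725)
(x_1(0.2), x_2(0.2)) ≈ (2.2504, -0.8187)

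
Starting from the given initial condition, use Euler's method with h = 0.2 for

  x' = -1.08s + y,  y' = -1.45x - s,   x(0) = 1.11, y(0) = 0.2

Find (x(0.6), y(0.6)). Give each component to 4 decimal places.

Euler on (x,y): x_{n+1} = x_n + h·x', y_{n+1} = y_n + h·y'.
0.000000: (1.110000, 0.200000); f=(0.200000, -1.609500) → (1.150000, -0.121900)
0.200000: (1.150000, -0.121900); f=(-0.337900, -1.867500) → (1.082420, -0.495400)
0.400000: (1.082420, -0.495400); f=(-0.927400, -1.969509) → (0.896940, -0.889302)
(x(0.6), y(0.6)) ≈ (0.8969, -0.8893)

0.8969, -0.8893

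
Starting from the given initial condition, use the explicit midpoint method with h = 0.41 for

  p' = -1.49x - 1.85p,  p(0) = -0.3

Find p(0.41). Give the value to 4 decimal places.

-0.2840

Midpoint: k1 = f(x_n, p_n); k2 = f(x_n + h/2, p_n + (h/2)·k1); p_{n+1} = p_n + h·k2.
x=0.000000, p=-0.300000:
  k1 = f(0.000000, -0.300000) = 0.555000
  k2 = f(0.205000, -0.186225) = 0.039066
  p ← -0.300000 + 0.41·0.039066 = -0.283983
p(0.41) ≈ -0.2840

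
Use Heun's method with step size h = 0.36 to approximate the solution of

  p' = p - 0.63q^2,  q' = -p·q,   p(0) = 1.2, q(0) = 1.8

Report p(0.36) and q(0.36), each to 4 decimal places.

1.0915, 1.2461

Heun on (p,q): k1 = f(t_n, state_n); k2 = f(t_n + h, state_n + h·k1); state_{n+1} = state_n + (h/2)·(k1 + k2).
0.000000: (1.200000, 1.800000)
  k1 = (-0.841200, -2.160000)
  predictor → (0.897168, 1.022400)
  k2 = (0.238628, -0.917265)
  → (1.091537, 1.246092)
(p(0.36), q(0.36)) ≈ (1.0915, 1.2461)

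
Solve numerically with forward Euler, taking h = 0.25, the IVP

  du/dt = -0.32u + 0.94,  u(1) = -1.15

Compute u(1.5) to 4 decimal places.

-0.5222

Euler: u_{n+1} = u_n + h·f(t_n, u_n).
t=1.000000, u=-1.150000: f=1.308000 → u ← -1.150000 + 0.25·1.308000 = -0.823000
t=1.250000, u=-0.823000: f=1.203360 → u ← -0.823000 + 0.25·1.203360 = -0.522160
u(1.5) ≈ -0.5222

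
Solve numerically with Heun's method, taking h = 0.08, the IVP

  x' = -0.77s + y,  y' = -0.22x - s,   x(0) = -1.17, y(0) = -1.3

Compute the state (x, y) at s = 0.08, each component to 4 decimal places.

Heun on (x,y): k1 = f(s_n, state_n); k2 = f(s_n + h, state_n + h·k1); state_{n+1} = state_n + (h/2)·(k1 + k2).
0.000000: (-1.170000, -1.300000)
  k1 = (-1.300000, 0.257400)
  predictor → (-1.274000, -1.279408)
  k2 = (-1.341008, 0.200280)
  → (-1.275640, -1.281693)
(x(0.08), y(0.08)) ≈ (-1.2756, -1.2817)

-1.2756, -1.2817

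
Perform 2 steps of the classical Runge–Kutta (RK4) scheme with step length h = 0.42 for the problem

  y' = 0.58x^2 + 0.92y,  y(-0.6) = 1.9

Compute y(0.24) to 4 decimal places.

4.1968

RK4: k1 = f(x_n, y_n); k2 = f(x_n + h/2, y_n + (h/2)·k1); k3 = f(x_n + h/2, y_n + (h/2)·k2); k4 = f(x_n + h, y_n + h·k3); y_{n+1} = y_n + (h/6)·(k1 + 2k2 + 2k3 + k4).
x=-0.600000, y=1.900000:
  k1 = f(-0.600000, 1.900000) = 1.956800
  k2 = f(-0.390000, 2.310928) = 2.214272
  k3 = f(-0.390000, 2.364997) = 2.264015
  k4 = f(-0.180000, 2.850886) = 2.641608
  y ← 1.900000 + (0.42/6)·(k1 + 2k2 + 2k3 + k4) = 2.848849
x=-0.180000, y=2.848849:
  k1 = f(-0.180000, 2.848849) = 2.639733
  k2 = f(0.030000, 3.403193) = 3.131459
  k3 = f(0.030000, 3.506455) = 3.226461
  k4 = f(0.240000, 4.203962) = 3.901053
  y ← 2.848849 + (0.42/6)·(k1 + 2k2 + 2k3 + k4) = 4.196813
y(0.24) ≈ 4.1968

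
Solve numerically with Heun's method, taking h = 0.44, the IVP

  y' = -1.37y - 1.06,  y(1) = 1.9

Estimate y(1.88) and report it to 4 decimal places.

Heun: k1 = f(t_n, y_n); k2 = f(t_n + h, y_n + h·k1); y_{n+1} = y_n + (h/2)·(k1 + k2).
t=1.000000, y=1.900000:
  k1 = f(1.000000, 1.900000) = -3.663000
  k2 = f(1.440000, 0.288280) = -1.454944
  y ← 1.900000 + (0.44/2)·(-3.663000 + (-1.454944)) = 0.774052
t=1.440000, y=0.774052:
  k1 = f(1.440000, 0.774052) = -2.120452
  k2 = f(1.880000, -0.158946) = -0.842243
  y ← 0.774052 + (0.44/2)·(-2.120452 + (-0.842243)) = 0.122259
y(1.88) ≈ 0.1223

0.1223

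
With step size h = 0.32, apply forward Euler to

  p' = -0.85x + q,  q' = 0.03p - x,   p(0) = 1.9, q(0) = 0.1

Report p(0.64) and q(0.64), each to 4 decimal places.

1.8828, 0.0344

Euler on (p,q): p_{n+1} = p_n + h·p', q_{n+1} = q_n + h·q'.
0.000000: (1.900000, 0.100000); f=(0.100000, 0.057000) → (1.932000, 0.118240)
0.320000: (1.932000, 0.118240); f=(-0.153760, -0.262040) → (1.882797, 0.034387)
(p(0.64), q(0.64)) ≈ (1.8828, 0.0344)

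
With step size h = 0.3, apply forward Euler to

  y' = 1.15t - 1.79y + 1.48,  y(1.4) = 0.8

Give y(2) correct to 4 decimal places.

Euler: y_{n+1} = y_n + h·f(t_n, y_n).
t=1.400000, y=0.800000: f=1.658000 → y ← 0.800000 + 0.3·1.658000 = 1.297400
t=1.700000, y=1.297400: f=1.112654 → y ← 1.297400 + 0.3·1.112654 = 1.631196
y(2) ≈ 1.6312

1.6312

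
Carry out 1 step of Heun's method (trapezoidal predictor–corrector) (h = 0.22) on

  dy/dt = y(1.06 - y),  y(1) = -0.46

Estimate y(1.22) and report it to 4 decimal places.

-0.6499

Heun: k1 = f(t_n, y_n); k2 = f(t_n + h, y_n + h·k1); y_{n+1} = y_n + (h/2)·(k1 + k2).
t=1.000000, y=-0.460000:
  k1 = f(1.000000, -0.460000) = -0.699200
  k2 = f(1.220000, -0.613824) = -1.027433
  y ← -0.460000 + (0.22/2)·(-0.699200 + (-1.027433)) = -0.649930
y(1.22) ≈ -0.6499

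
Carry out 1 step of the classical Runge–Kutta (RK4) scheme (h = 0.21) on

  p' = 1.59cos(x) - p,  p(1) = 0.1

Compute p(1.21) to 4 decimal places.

0.2151

RK4: k1 = f(x_n, p_n); k2 = f(x_n + h/2, p_n + (h/2)·k1); k3 = f(x_n + h/2, p_n + (h/2)·k2); k4 = f(x_n + h, p_n + h·k3); p_{n+1} = p_n + (h/6)·(k1 + 2k2 + 2k3 + k4).
x=1.000000, p=0.100000:
  k1 = f(1.000000, 0.100000) = 0.759081
  k2 = f(1.105000, 0.179703) = 0.534420
  k3 = f(1.105000, 0.156114) = 0.558010
  k4 = f(1.210000, 0.217182) = 0.344119
  p ← 0.100000 + (0.21/6)·(k1 + 2k2 + 2k3 + k4) = 0.215082
p(1.21) ≈ 0.2151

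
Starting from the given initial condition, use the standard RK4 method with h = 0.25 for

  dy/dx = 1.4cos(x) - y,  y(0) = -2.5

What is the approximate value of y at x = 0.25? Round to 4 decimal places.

RK4: k1 = f(x_n, y_n); k2 = f(x_n + h/2, y_n + (h/2)·k1); k3 = f(x_n + h/2, y_n + (h/2)·k2); k4 = f(x_n + h, y_n + h·k3); y_{n+1} = y_n + (h/6)·(k1 + 2k2 + 2k3 + k4).
x=0.000000, y=-2.500000:
  k1 = f(0.000000, -2.500000) = 3.900000
  k2 = f(0.125000, -2.012500) = 3.401577
  k3 = f(0.125000, -2.074803) = 3.463880
  k4 = f(0.250000, -1.634030) = 2.990507
  y ← -2.500000 + (0.25/6)·(k1 + 2k2 + 2k3 + k4) = -1.640774
y(0.25) ≈ -1.6408

-1.6408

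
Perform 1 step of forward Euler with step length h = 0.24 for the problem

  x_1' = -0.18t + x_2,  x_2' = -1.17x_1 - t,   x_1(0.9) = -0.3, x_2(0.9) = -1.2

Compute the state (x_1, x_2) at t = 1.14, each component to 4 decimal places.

-0.6269, -1.3318

Euler on (x_1,x_2): x_1_{n+1} = x_1_n + h·x_1', x_2_{n+1} = x_2_n + h·x_2'.
0.900000: (-0.300000, -1.200000); f=(-1.362000, -0.549000) → (-0.626880, -1.331760)
(x_1(1.14), x_2(1.14)) ≈ (-0.6269, -1.3318)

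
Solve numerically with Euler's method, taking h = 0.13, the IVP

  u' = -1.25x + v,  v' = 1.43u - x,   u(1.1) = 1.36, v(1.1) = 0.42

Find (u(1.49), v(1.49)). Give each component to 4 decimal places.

Euler on (u,v): u_{n+1} = u_n + h·u', v_{n+1} = v_n + h·v'.
1.100000: (1.360000, 0.420000); f=(-0.955000, 0.844800) → (1.235850, 0.529824)
1.230000: (1.235850, 0.529824); f=(-1.007676, 0.537266) → (1.104852, 0.599669)
1.360000: (1.104852, 0.599669); f=(-1.100331, 0.219939) → (0.961809, 0.628261)
(u(1.49), v(1.49)) ≈ (0.9618, 0.6283)

0.9618, 0.6283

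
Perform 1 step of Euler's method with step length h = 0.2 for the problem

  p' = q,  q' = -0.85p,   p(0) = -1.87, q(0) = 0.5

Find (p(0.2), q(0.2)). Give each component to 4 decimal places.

Euler on (p,q): p_{n+1} = p_n + h·p', q_{n+1} = q_n + h·q'.
0.000000: (-1.870000, 0.500000); f=(0.500000, 1.589500) → (-1.770000, 0.817900)
(p(0.2), q(0.2)) ≈ (-1.7700, 0.8179)

-1.7700, 0.8179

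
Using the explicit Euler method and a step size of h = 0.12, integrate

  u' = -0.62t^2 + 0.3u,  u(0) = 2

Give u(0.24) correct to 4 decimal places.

Euler: u_{n+1} = u_n + h·f(t_n, u_n).
t=0.000000, u=2.000000: f=0.600000 → u ← 2.000000 + 0.12·0.600000 = 2.072000
t=0.120000, u=2.072000: f=0.612672 → u ← 2.072000 + 0.12·0.612672 = 2.145521
u(0.24) ≈ 2.1455

2.1455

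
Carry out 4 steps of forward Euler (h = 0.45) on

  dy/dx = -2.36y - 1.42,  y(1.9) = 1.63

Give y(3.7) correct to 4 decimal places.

-0.6017

Euler: y_{n+1} = y_n + h·f(x_n, y_n).
x=1.900000, y=1.630000: f=-5.266800 → y ← 1.630000 + 0.45·(-5.266800) = -0.740060
x=2.350000, y=-0.740060: f=0.326542 → y ← -0.740060 + 0.45·0.326542 = -0.593116
x=2.800000, y=-0.593116: f=-0.020246 → y ← -0.593116 + 0.45·(-0.020246) = -0.602227
x=3.250000, y=-0.602227: f=0.001255 → y ← -0.602227 + 0.45·0.001255 = -0.601662
y(3.7) ≈ -0.6017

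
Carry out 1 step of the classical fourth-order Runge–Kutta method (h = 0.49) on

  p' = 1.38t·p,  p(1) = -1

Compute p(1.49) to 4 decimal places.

RK4: k1 = f(t_n, p_n); k2 = f(t_n + h/2, p_n + (h/2)·k1); k3 = f(t_n + h/2, p_n + (h/2)·k2); k4 = f(t_n + h, p_n + h·k3); p_{n+1} = p_n + (h/6)·(k1 + 2k2 + 2k3 + k4).
t=1.000000, p=-1.000000:
  k1 = f(1.000000, -1.000000) = -1.380000
  k2 = f(1.245000, -1.338100) = -2.298990
  k3 = f(1.245000, -1.563252) = -2.685824
  k4 = f(1.490000, -2.316054) = -4.762270
  p ← -1.000000 + (0.49/6)·(k1 + 2k2 + 2k3 + k4) = -2.315805
p(1.49) ≈ -2.3158

-2.3158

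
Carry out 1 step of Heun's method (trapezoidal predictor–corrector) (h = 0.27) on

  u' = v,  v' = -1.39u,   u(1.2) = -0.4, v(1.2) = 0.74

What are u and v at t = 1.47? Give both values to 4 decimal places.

Heun on (u,v): k1 = f(t_n, state_n); k2 = f(t_n + h, state_n + h·k1); state_{n+1} = state_n + (h/2)·(k1 + k2).
1.200000: (-0.400000, 0.740000)
  k1 = (0.740000, 0.556000)
  predictor → (-0.200200, 0.890120)
  k2 = (0.890120, 0.278278)
  → (-0.179934, 0.852628)
(u(1.47), v(1.47)) ≈ (-0.1799, 0.8526)

-0.1799, 0.8526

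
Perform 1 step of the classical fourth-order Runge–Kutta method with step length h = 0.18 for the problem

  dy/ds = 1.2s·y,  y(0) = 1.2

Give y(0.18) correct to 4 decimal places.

RK4: k1 = f(s_n, y_n); k2 = f(s_n + h/2, y_n + (h/2)·k1); k3 = f(s_n + h/2, y_n + (h/2)·k2); k4 = f(s_n + h, y_n + h·k3); y_{n+1} = y_n + (h/6)·(k1 + 2k2 + 2k3 + k4).
s=0.000000, y=1.200000:
  k1 = f(0.000000, 1.200000) = 0.000000
  k2 = f(0.090000, 1.200000) = 0.129600
  k3 = f(0.090000, 1.211664) = 0.130860
  k4 = f(0.180000, 1.223555) = 0.264288
  y ← 1.200000 + (0.18/6)·(k1 + 2k2 + 2k3 + k4) = 1.223556
y(0.18) ≈ 1.2236

1.2236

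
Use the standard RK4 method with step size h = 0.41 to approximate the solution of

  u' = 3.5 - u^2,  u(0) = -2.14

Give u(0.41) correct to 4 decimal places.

RK4: k1 = f(s_n, u_n); k2 = f(s_n + h/2, u_n + (h/2)·k1); k3 = f(s_n + h/2, u_n + (h/2)·k2); k4 = f(s_n + h, u_n + h·k3); u_{n+1} = u_n + (h/6)·(k1 + 2k2 + 2k3 + k4).
s=0.000000, u=-2.140000:
  k1 = f(0.000000, -2.140000) = -1.079600
  k2 = f(0.205000, -2.361318) = -2.075823
  k3 = f(0.205000, -2.565544) = -3.082014
  k4 = f(0.410000, -3.403626) = -8.084669
  u ← -2.140000 + (0.41/6)·(k1 + 2k2 + 2k3 + k4) = -3.471129
u(0.41) ≈ -3.4711

-3.4711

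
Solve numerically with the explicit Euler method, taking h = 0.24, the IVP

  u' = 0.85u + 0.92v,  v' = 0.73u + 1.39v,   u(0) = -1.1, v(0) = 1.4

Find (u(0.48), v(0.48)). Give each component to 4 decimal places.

-0.8527, 2.0550

Euler on (u,v): u_{n+1} = u_n + h·u', v_{n+1} = v_n + h·v'.
0.000000: (-1.100000, 1.400000); f=(0.353000, 1.143000) → (-1.015280, 1.674320)
0.240000: (-1.015280, 1.674320); f=(0.677386, 1.586150) → (-0.852707, 2.054996)
(u(0.48), v(0.48)) ≈ (-0.8527, 2.0550)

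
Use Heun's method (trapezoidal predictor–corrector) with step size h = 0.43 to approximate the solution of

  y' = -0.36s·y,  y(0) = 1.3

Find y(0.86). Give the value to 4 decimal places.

Heun: k1 = f(s_n, y_n); k2 = f(s_n + h, y_n + h·k1); y_{n+1} = y_n + (h/2)·(k1 + k2).
s=0.000000, y=1.300000:
  k1 = f(0.000000, 1.300000) = 0.000000
  k2 = f(0.430000, 1.300000) = -0.201240
  y ← 1.300000 + (0.43/2)·(0.000000 + (-0.201240)) = 1.256733
s=0.430000, y=1.256733:
  k1 = f(0.430000, 1.256733) = -0.194542
  k2 = f(0.860000, 1.173080) = -0.363186
  y ← 1.256733 + (0.43/2)·(-0.194542 + (-0.363186)) = 1.136822
y(0.86) ≈ 1.1368

1.1368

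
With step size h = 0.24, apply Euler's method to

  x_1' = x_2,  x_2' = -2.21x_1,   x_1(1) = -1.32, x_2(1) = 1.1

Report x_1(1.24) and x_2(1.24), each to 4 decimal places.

-1.0560, 1.8001

Euler on (x_1,x_2): x_1_{n+1} = x_1_n + h·x_1', x_2_{n+1} = x_2_n + h·x_2'.
1.000000: (-1.320000, 1.100000); f=(1.100000, 2.917200) → (-1.056000, 1.800128)
(x_1(1.24), x_2(1.24)) ≈ (-1.0560, 1.8001)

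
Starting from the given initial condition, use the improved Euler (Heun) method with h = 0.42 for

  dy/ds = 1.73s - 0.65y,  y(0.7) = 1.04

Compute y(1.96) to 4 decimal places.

Heun: k1 = f(s_n, y_n); k2 = f(s_n + h, y_n + h·k1); y_{n+1} = y_n + (h/2)·(k1 + k2).
s=0.700000, y=1.040000:
  k1 = f(0.700000, 1.040000) = 0.535000
  k2 = f(1.120000, 1.264700) = 1.115545
  y ← 1.040000 + (0.42/2)·(0.535000 + 1.115545) = 1.386614
s=1.120000, y=1.386614:
  k1 = f(1.120000, 1.386614) = 1.036301
  k2 = f(1.540000, 1.821861) = 1.479991
  y ← 1.386614 + (0.42/2)·(1.036301 + 1.479991) = 1.915036
s=1.540000, y=1.915036:
  k1 = f(1.540000, 1.915036) = 1.419427
  k2 = f(1.960000, 2.511195) = 1.758523
  y ← 1.915036 + (0.42/2)·(1.419427 + 1.758523) = 2.582405
y(1.96) ≈ 2.5824

2.5824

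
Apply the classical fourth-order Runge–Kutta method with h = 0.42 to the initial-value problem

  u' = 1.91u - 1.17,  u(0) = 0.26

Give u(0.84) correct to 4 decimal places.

RK4: k1 = f(t_n, u_n); k2 = f(t_n + h/2, u_n + (h/2)·k1); k3 = f(t_n + h/2, u_n + (h/2)·k2); k4 = f(t_n + h, u_n + h·k3); u_{n+1} = u_n + (h/6)·(k1 + 2k2 + 2k3 + k4).
t=0.000000, u=0.260000:
  k1 = f(0.000000, 0.260000) = -0.673400
  k2 = f(0.210000, 0.118586) = -0.943501
  k3 = f(0.210000, 0.061865) = -1.051838
  k4 = f(0.420000, -0.181772) = -1.517185
  u ← 0.260000 + (0.42/6)·(k1 + 2k2 + 2k3 + k4) = -0.172688
t=0.420000, u=-0.172688:
  k1 = f(0.420000, -0.172688) = -1.499835
  k2 = f(0.630000, -0.487654) = -2.101419
  k3 = f(0.630000, -0.613986) = -2.342714
  k4 = f(0.840000, -1.156628) = -3.379160
  u ← -0.172688 + (0.42/6)·(k1 + 2k2 + 2k3 + k4) = -1.136396
u(0.84) ≈ -1.1364

-1.1364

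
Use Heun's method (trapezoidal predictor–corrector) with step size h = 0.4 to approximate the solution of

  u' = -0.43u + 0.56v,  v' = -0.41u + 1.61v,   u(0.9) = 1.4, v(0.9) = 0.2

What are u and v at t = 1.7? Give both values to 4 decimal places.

1.0201, -0.0934

Heun on (u,v): k1 = f(t_n, state_n); k2 = f(t_n + h, state_n + h·k1); state_{n+1} = state_n + (h/2)·(k1 + k2).
0.900000: (1.400000, 0.200000)
  k1 = (-0.490000, -0.252000)
  predictor → (1.204000, 0.099200)
  k2 = (-0.462168, -0.333928)
  → (1.209566, 0.082814)
1.300000: (1.209566, 0.082814)
  k1 = (-0.473737, -0.362591)
  predictor → (1.020071, -0.062222)
  k2 = (-0.473475, -0.518407)
  → (1.020124, -0.093385)
(u(1.7), v(1.7)) ≈ (1.0201, -0.0934)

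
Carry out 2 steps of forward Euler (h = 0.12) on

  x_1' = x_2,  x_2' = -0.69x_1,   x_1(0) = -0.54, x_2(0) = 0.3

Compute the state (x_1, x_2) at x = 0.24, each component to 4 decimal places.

-0.4626, 0.3864

Euler on (x_1,x_2): x_1_{n+1} = x_1_n + h·x_1', x_2_{n+1} = x_2_n + h·x_2'.
0.000000: (-0.540000, 0.300000); f=(0.300000, 0.372600) → (-0.504000, 0.344712)
0.120000: (-0.504000, 0.344712); f=(0.344712, 0.347760) → (-0.462635, 0.386443)
(x_1(0.24), x_2(0.24)) ≈ (-0.4626, 0.3864)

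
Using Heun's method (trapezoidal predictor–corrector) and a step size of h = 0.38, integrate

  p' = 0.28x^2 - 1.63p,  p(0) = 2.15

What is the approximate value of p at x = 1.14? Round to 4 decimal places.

0.5059

Heun: k1 = f(x_n, p_n); k2 = f(x_n + h, p_n + h·k1); p_{n+1} = p_n + (h/2)·(k1 + k2).
x=0.000000, p=2.150000:
  k1 = f(0.000000, 2.150000) = -3.504500
  k2 = f(0.380000, 0.818290) = -1.293381
  p ← 2.150000 + (0.38/2)·(-3.504500 + (-1.293381)) = 1.238403
x=0.380000, p=1.238403:
  k1 = f(0.380000, 1.238403) = -1.978164
  k2 = f(0.760000, 0.486700) = -0.631593
  p ← 1.238403 + (0.38/2)·(-1.978164 + (-0.631593)) = 0.742549
x=0.760000, p=0.742549:
  k1 = f(0.760000, 0.742549) = -1.048626
  k2 = f(1.140000, 0.344071) = -0.196947
  p ← 0.742549 + (0.38/2)·(-1.048626 + (-0.196947)) = 0.505890
p(1.14) ≈ 0.5059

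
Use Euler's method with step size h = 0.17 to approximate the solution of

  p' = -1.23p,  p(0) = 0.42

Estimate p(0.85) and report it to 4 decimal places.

Euler: p_{n+1} = p_n + h·f(x_n, p_n).
x=0.000000, p=0.420000: f=-0.516600 → p ← 0.420000 + 0.17·(-0.516600) = 0.332178
x=0.170000, p=0.332178: f=-0.408579 → p ← 0.332178 + 0.17·(-0.408579) = 0.262720
x=0.340000, p=0.262720: f=-0.323145 → p ← 0.262720 + 0.17·(-0.323145) = 0.207785
x=0.510000, p=0.207785: f=-0.255575 → p ← 0.207785 + 0.17·(-0.255575) = 0.164337
x=0.680000, p=0.164337: f=-0.202135 → p ← 0.164337 + 0.17·(-0.202135) = 0.129974
p(0.85) ≈ 0.1300

0.1300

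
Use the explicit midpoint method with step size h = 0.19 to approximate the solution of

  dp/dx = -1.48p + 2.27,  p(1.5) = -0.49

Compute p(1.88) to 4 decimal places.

0.3700

Midpoint: k1 = f(x_n, p_n); k2 = f(x_n + h/2, p_n + (h/2)·k1); p_{n+1} = p_n + h·k2.
x=1.500000, p=-0.490000:
  k1 = f(1.500000, -0.490000) = 2.995200
  k2 = f(1.595000, -0.205456) = 2.574075
  p ← -0.490000 + 0.19·2.574075 = -0.000926
x=1.690000, p=-0.000926:
  k1 = f(1.690000, -0.000926) = 2.271370
  k2 = f(1.785000, 0.214854) = 1.952016
  p ← -0.000926 + 0.19·1.952016 = 0.369957
p(1.88) ≈ 0.3700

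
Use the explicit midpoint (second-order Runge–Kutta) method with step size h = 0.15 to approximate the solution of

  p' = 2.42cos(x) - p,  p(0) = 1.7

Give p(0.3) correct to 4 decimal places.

Midpoint: k1 = f(x_n, p_n); k2 = f(x_n + h/2, p_n + (h/2)·k1); p_{n+1} = p_n + h·k2.
x=0.000000, p=1.700000:
  k1 = f(0.000000, 1.700000) = 0.720000
  k2 = f(0.075000, 1.754000) = 0.659197
  p ← 1.700000 + 0.15·0.659197 = 1.798880
x=0.150000, p=1.798880:
  k1 = f(0.150000, 1.798880) = 0.593946
  k2 = f(0.225000, 1.843426) = 0.515576
  p ← 1.798880 + 0.15·0.515576 = 1.876216
p(0.3) ≈ 1.8762

1.8762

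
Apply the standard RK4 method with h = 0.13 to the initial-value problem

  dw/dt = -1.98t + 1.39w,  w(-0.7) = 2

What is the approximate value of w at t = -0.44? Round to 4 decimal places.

RK4: k1 = f(t_n, w_n); k2 = f(t_n + h/2, w_n + (h/2)·k1); k3 = f(t_n + h/2, w_n + (h/2)·k2); k4 = f(t_n + h, w_n + h·k3); w_{n+1} = w_n + (h/6)·(k1 + 2k2 + 2k3 + k4).
t=-0.700000, w=2.000000:
  k1 = f(-0.700000, 2.000000) = 4.166000
  k2 = f(-0.635000, 2.270790) = 4.413698
  k3 = f(-0.635000, 2.286890) = 4.436078
  k4 = f(-0.570000, 2.576690) = 4.710199
  w ← 2.000000 + (0.13/6)·(k1 + 2k2 + 2k3 + k4) = 2.575808
t=-0.570000, w=2.575808:
  k1 = f(-0.570000, 2.575808) = 4.708973
  k2 = f(-0.505000, 2.881891) = 5.005729
  k3 = f(-0.505000, 2.901180) = 5.032541
  k4 = f(-0.440000, 3.230038) = 5.360953
  w ← 2.575808 + (0.13/6)·(k1 + 2k2 + 2k3 + k4) = 3.228981
w(-0.44) ≈ 3.2290

3.2290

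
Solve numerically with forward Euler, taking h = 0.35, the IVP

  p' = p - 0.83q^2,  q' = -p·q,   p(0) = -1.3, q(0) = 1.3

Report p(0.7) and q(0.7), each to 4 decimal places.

Euler on (p,q): p_{n+1} = p_n + h·p', q_{n+1} = q_n + h·q'.
0.000000: (-1.300000, 1.300000); f=(-2.702700, 1.690000) → (-2.245945, 1.891500)
0.350000: (-2.245945, 1.891500); f=(-5.215496, 4.248205) → (-4.071369, 3.378372)
(p(0.7), q(0.7)) ≈ (-4.0714, 3.3784)

-4.0714, 3.3784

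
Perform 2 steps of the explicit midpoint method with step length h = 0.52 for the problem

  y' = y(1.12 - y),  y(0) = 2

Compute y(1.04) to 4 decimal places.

1.4330

Midpoint: k1 = f(t_n, y_n); k2 = f(t_n + h/2, y_n + (h/2)·k1); y_{n+1} = y_n + h·k2.
t=0.000000, y=2.000000:
  k1 = f(0.000000, 2.000000) = -1.760000
  k2 = f(0.260000, 1.542400) = -0.651510
  y ← 2.000000 + 0.52·(-0.651510) = 1.661215
t=0.520000, y=1.661215:
  k1 = f(0.520000, 1.661215) = -0.899074
  k2 = f(0.780000, 1.427456) = -0.438879
  y ← 1.661215 + 0.52·(-0.438879) = 1.432998
y(1.04) ≈ 1.4330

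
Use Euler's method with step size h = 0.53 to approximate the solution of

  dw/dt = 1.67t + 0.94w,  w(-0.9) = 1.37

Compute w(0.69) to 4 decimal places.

2.4701

Euler: w_{n+1} = w_n + h·f(t_n, w_n).
t=-0.900000, w=1.370000: f=-0.215200 → w ← 1.370000 + 0.53·(-0.215200) = 1.255944
t=-0.370000, w=1.255944: f=0.562687 → w ← 1.255944 + 0.53·0.562687 = 1.554168
t=0.160000, w=1.554168: f=1.728118 → w ← 1.554168 + 0.53·1.728118 = 2.470071
w(0.69) ≈ 2.4701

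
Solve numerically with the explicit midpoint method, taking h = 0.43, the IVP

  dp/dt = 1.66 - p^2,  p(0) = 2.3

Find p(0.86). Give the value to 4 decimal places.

Midpoint: k1 = f(t_n, p_n); k2 = f(t_n + h/2, p_n + (h/2)·k1); p_{n+1} = p_n + h·k2.
t=0.000000, p=2.300000:
  k1 = f(0.000000, 2.300000) = -3.630000
  k2 = f(0.215000, 1.519550) = -0.649032
  p ← 2.300000 + 0.43·(-0.649032) = 2.020916
t=0.430000, p=2.020916:
  k1 = f(0.430000, 2.020916) = -2.424102
  k2 = f(0.645000, 1.499734) = -0.589203
  p ← 2.020916 + 0.43·(-0.589203) = 1.767559
p(0.86) ≈ 1.7676

1.7676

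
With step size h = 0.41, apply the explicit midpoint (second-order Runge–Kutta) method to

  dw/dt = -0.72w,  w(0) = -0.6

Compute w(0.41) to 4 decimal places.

Midpoint: k1 = f(t_n, w_n); k2 = f(t_n + h/2, w_n + (h/2)·k1); w_{n+1} = w_n + h·k2.
t=0.000000, w=-0.600000:
  k1 = f(0.000000, -0.600000) = 0.432000
  k2 = f(0.205000, -0.511440) = 0.368237
  w ← -0.600000 + 0.41·0.368237 = -0.449023
w(0.41) ≈ -0.4490

-0.4490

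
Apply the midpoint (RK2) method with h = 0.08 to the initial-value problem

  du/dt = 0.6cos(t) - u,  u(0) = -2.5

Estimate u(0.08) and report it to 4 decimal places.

Midpoint: k1 = f(t_n, u_n); k2 = f(t_n + h/2, u_n + (h/2)·k1); u_{n+1} = u_n + h·k2.
t=0.000000, u=-2.500000:
  k1 = f(0.000000, -2.500000) = 3.100000
  k2 = f(0.040000, -2.376000) = 2.975520
  u ← -2.500000 + 0.08·2.975520 = -2.261958
u(0.08) ≈ -2.2620

-2.2620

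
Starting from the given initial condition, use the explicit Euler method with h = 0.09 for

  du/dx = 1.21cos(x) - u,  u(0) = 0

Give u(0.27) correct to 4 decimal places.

Euler: u_{n+1} = u_n + h·f(x_n, u_n).
x=0.000000, u=0.000000: f=1.210000 → u ← 0.000000 + 0.09·1.210000 = 0.108900
x=0.090000, u=0.108900: f=1.096203 → u ← 0.108900 + 0.09·1.096203 = 0.207558
x=0.180000, u=0.207558: f=0.982893 → u ← 0.207558 + 0.09·0.982893 = 0.296019
u(0.27) ≈ 0.2960

0.2960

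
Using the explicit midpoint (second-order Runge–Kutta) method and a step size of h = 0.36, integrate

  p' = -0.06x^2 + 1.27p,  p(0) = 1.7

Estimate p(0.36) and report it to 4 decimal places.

2.6542

Midpoint: k1 = f(x_n, p_n); k2 = f(x_n + h/2, p_n + (h/2)·k1); p_{n+1} = p_n + h·k2.
x=0.000000, p=1.700000:
  k1 = f(0.000000, 1.700000) = 2.159000
  k2 = f(0.180000, 2.088620) = 2.650603
  p ← 1.700000 + 0.36·2.650603 = 2.654217
p(0.36) ≈ 2.6542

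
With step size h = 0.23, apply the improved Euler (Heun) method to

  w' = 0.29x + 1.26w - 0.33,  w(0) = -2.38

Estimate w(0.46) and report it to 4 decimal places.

-4.3885

Heun: k1 = f(x_n, w_n); k2 = f(x_n + h, w_n + h·k1); w_{n+1} = w_n + (h/2)·(k1 + k2).
x=0.000000, w=-2.380000:
  k1 = f(0.000000, -2.380000) = -3.328800
  k2 = f(0.230000, -3.145624) = -4.226786
  w ← -2.380000 + (0.23/2)·(-3.328800 + (-4.226786)) = -3.248892
x=0.230000, w=-3.248892:
  k1 = f(0.230000, -3.248892) = -4.356904
  k2 = f(0.460000, -4.250980) = -5.552835
  w ← -3.248892 + (0.23/2)·(-4.356904 + (-5.552835)) = -4.388512
w(0.46) ≈ -4.3885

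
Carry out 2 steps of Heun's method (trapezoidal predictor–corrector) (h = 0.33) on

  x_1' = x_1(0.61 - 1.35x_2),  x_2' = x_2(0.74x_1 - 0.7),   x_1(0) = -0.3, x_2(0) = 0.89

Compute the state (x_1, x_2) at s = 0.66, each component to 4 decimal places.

Heun on (x_1,x_2): k1 = f(s_n, state_n); k2 = f(s_n + h, state_n + h·k1); state_{n+1} = state_n + (h/2)·(k1 + k2).
0.000000: (-0.300000, 0.890000)
  k1 = (0.177450, -0.820580)
  predictor → (-0.241441, 0.619209)
  k2 = (0.054549, -0.544078)
  → (-0.261720, 0.664831)
0.330000: (-0.261720, 0.664831)
  k1 = (0.075250, -0.594142)
  predictor → (-0.236887, 0.468765)
  k2 = (0.005409, -0.410308)
  → (-0.248411, 0.499097)
(x_1(0.66), x_2(0.66)) ≈ (-0.2484, 0.4991)

-0.2484, 0.4991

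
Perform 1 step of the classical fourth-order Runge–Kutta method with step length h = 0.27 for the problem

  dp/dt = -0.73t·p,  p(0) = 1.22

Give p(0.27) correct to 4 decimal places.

1.1880

RK4: k1 = f(t_n, p_n); k2 = f(t_n + h/2, p_n + (h/2)·k1); k3 = f(t_n + h/2, p_n + (h/2)·k2); k4 = f(t_n + h, p_n + h·k3); p_{n+1} = p_n + (h/6)·(k1 + 2k2 + 2k3 + k4).
t=0.000000, p=1.220000:
  k1 = f(0.000000, 1.220000) = 0.000000
  k2 = f(0.135000, 1.220000) = -0.120231
  k3 = f(0.135000, 1.203769) = -0.118631
  k4 = f(0.270000, 1.187970) = -0.234149
  p ← 1.220000 + (0.27/6)·(k1 + 2k2 + 2k3 + k4) = 1.187966
p(0.27) ≈ 1.1880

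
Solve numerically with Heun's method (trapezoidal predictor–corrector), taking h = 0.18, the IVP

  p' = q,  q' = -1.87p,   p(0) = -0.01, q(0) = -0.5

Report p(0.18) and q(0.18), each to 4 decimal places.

Heun on (p,q): k1 = f(x_n, state_n); k2 = f(x_n + h, state_n + h·k1); state_{n+1} = state_n + (h/2)·(k1 + k2).
0.000000: (-0.010000, -0.500000)
  k1 = (-0.500000, 0.018700)
  predictor → (-0.100000, -0.496634)
  k2 = (-0.496634, 0.187000)
  → (-0.099697, -0.481487)
(p(0.18), q(0.18)) ≈ (-0.0997, -0.4815)

-0.0997, -0.4815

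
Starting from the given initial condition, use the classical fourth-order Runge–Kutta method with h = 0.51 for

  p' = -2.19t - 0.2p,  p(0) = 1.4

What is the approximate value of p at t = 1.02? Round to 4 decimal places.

0.0761

RK4: k1 = f(t_n, p_n); k2 = f(t_n + h/2, p_n + (h/2)·k1); k3 = f(t_n + h/2, p_n + (h/2)·k2); k4 = f(t_n + h, p_n + h·k3); p_{n+1} = p_n + (h/6)·(k1 + 2k2 + 2k3 + k4).
t=0.000000, p=1.400000:
  k1 = f(0.000000, 1.400000) = -0.280000
  k2 = f(0.255000, 1.328600) = -0.824170
  k3 = f(0.255000, 1.189837) = -0.796417
  k4 = f(0.510000, 0.993827) = -1.315665
  p ← 1.400000 + (0.51/6)·(k1 + 2k2 + 2k3 + k4) = 0.988869
t=0.510000, p=0.988869:
  k1 = f(0.510000, 0.988869) = -1.314674
  k2 = f(0.765000, 0.653627) = -1.806075
  k3 = f(0.765000, 0.528319) = -1.781014
  k4 = f(1.020000, 0.080552) = -2.249910
  p ← 0.988869 + (0.51/6)·(k1 + 2k2 + 2k3 + k4) = 0.076074
p(1.02) ≈ 0.0761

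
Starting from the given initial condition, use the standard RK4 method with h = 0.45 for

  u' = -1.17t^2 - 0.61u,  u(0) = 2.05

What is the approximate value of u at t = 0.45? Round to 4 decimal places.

RK4: k1 = f(t_n, u_n); k2 = f(t_n + h/2, u_n + (h/2)·k1); k3 = f(t_n + h/2, u_n + (h/2)·k2); k4 = f(t_n + h, u_n + h·k3); u_{n+1} = u_n + (h/6)·(k1 + 2k2 + 2k3 + k4).
t=0.000000, u=2.050000:
  k1 = f(0.000000, 2.050000) = -1.250500
  k2 = f(0.225000, 1.768637) = -1.138100
  k3 = f(0.225000, 1.793927) = -1.153527
  k4 = f(0.450000, 1.530913) = -1.170782
  u ← 2.050000 + (0.45/6)·(k1 + 2k2 + 2k3 + k4) = 1.524660
u(0.45) ≈ 1.5247

1.5247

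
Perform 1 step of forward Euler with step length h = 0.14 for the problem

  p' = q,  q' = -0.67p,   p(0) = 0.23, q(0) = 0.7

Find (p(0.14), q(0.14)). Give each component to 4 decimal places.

0.3280, 0.6784

Euler on (p,q): p_{n+1} = p_n + h·p', q_{n+1} = q_n + h·q'.
0.000000: (0.230000, 0.700000); f=(0.700000, -0.154100) → (0.328000, 0.678426)
(p(0.14), q(0.14)) ≈ (0.3280, 0.6784)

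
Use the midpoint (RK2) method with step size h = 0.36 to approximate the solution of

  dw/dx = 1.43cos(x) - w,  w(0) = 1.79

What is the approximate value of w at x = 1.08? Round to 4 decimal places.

1.3327

Midpoint: k1 = f(x_n, w_n); k2 = f(x_n + h/2, w_n + (h/2)·k1); w_{n+1} = w_n + h·k2.
x=0.000000, w=1.790000:
  k1 = f(0.000000, 1.790000) = -0.360000
  k2 = f(0.180000, 1.725200) = -0.318304
  w ← 1.790000 + 0.36·(-0.318304) = 1.675411
x=0.360000, w=1.675411:
  k1 = f(0.360000, 1.675411) = -0.337078
  k2 = f(0.540000, 1.614737) = -0.388213
  w ← 1.675411 + 0.36·(-0.388213) = 1.535654
x=0.720000, w=1.535654:
  k1 = f(0.720000, 1.535654) = -0.460572
  k2 = f(0.900000, 1.452751) = -0.563849
  w ← 1.535654 + 0.36·(-0.563849) = 1.332668
w(1.08) ≈ 1.3327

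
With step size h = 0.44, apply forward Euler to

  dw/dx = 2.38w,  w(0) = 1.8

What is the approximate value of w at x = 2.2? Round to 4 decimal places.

64.7253

Euler: w_{n+1} = w_n + h·f(x_n, w_n).
x=0.000000, w=1.800000: f=4.284000 → w ← 1.800000 + 0.44·4.284000 = 3.684960
x=0.440000, w=3.684960: f=8.770205 → w ← 3.684960 + 0.44·8.770205 = 7.543850
x=0.880000, w=7.543850: f=17.954363 → w ← 7.543850 + 0.44·17.954363 = 15.443770
x=1.320000, w=15.443770: f=36.756172 → w ← 15.443770 + 0.44·36.756172 = 31.616486
x=1.760000, w=31.616486: f=75.247236 → w ← 31.616486 + 0.44·75.247236 = 64.725270
w(2.2) ≈ 64.7253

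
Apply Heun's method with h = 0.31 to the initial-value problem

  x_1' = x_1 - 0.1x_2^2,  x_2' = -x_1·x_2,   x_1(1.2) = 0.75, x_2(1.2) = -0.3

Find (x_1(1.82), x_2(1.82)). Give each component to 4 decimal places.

Heun on (x_1,x_2): k1 = f(s_n, state_n); k2 = f(s_n + h, state_n + h·k1); state_{n+1} = state_n + (h/2)·(k1 + k2).
1.200000: (0.750000, -0.300000)
  k1 = (0.741000, 0.225000)
  predictor → (0.979710, -0.230250)
  k2 = (0.974408, 0.225578)
  → (1.015888, -0.230160)
1.510000: (1.015888, -0.230160)
  k1 = (1.010591, 0.233817)
  predictor → (1.329172, -0.157677)
  k2 = (1.326685, 0.209580)
  → (1.378166, -0.161434)
(x_1(1.82), x_2(1.82)) ≈ (1.3782, -0.1614)

1.3782, -0.1614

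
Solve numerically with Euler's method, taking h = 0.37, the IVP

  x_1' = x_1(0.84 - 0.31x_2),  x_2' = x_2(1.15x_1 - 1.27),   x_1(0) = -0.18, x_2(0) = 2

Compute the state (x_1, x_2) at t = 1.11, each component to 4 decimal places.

-0.2970, 0.1745

Euler on (x_1,x_2): x_1_{n+1} = x_1_n + h·x_1', x_2_{n+1} = x_2_n + h·x_2'.
0.000000: (-0.180000, 2.000000); f=(-0.039600, -2.954000) → (-0.194652, 0.907020)
0.370000: (-0.194652, 0.907020); f=(-0.108776, -1.354952) → (-0.234899, 0.405688)
0.740000: (-0.234899, 0.405688); f=(-0.167774, -0.624814) → (-0.296975, 0.174507)
(x_1(1.11), x_2(1.11)) ≈ (-0.2970, 0.1745)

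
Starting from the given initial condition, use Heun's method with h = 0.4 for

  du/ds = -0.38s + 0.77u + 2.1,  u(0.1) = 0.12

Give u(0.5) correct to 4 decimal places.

Heun: k1 = f(s_n, u_n); k2 = f(s_n + h, u_n + h·k1); u_{n+1} = u_n + (h/2)·(k1 + k2).
s=0.100000, u=0.120000:
  k1 = f(0.100000, 0.120000) = 2.154400
  k2 = f(0.500000, 0.981760) = 2.665955
  u ← 0.120000 + (0.4/2)·(2.154400 + 2.665955) = 1.084071
u(0.5) ≈ 1.0841

1.0841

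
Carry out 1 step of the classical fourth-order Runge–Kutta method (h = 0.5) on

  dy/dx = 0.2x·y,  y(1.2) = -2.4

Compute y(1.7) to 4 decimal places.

-2.7745

RK4: k1 = f(x_n, y_n); k2 = f(x_n + h/2, y_n + (h/2)·k1); k3 = f(x_n + h/2, y_n + (h/2)·k2); k4 = f(x_n + h, y_n + h·k3); y_{n+1} = y_n + (h/6)·(k1 + 2k2 + 2k3 + k4).
x=1.200000, y=-2.400000:
  k1 = f(1.200000, -2.400000) = -0.576000
  k2 = f(1.450000, -2.544000) = -0.737760
  k3 = f(1.450000, -2.584440) = -0.749488
  k4 = f(1.700000, -2.774744) = -0.943413
  y ← -2.400000 + (0.5/6)·(k1 + 2k2 + 2k3 + k4) = -2.774492
y(1.7) ≈ -2.7745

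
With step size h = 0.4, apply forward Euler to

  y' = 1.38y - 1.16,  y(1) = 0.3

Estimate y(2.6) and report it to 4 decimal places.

Euler: y_{n+1} = y_n + h·f(t_n, y_n).
t=1.000000, y=0.300000: f=-0.746000 → y ← 0.300000 + 0.4·(-0.746000) = 0.001600
t=1.400000, y=0.001600: f=-1.157792 → y ← 0.001600 + 0.4·(-1.157792) = -0.461517
t=1.800000, y=-0.461517: f=-1.796893 → y ← -0.461517 + 0.4·(-1.796893) = -1.180274
t=2.200000, y=-1.180274: f=-2.788778 → y ← -1.180274 + 0.4·(-2.788778) = -2.295785
y(2.6) ≈ -2.2958

-2.2958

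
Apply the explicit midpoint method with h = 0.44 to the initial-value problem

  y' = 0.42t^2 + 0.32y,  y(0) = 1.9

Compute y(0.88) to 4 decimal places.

2.6092

Midpoint: k1 = f(t_n, y_n); k2 = f(t_n + h/2, y_n + (h/2)·k1); y_{n+1} = y_n + h·k2.
t=0.000000, y=1.900000:
  k1 = f(0.000000, 1.900000) = 0.608000
  k2 = f(0.220000, 2.033760) = 0.671131
  y ← 1.900000 + 0.44·0.671131 = 2.195298
t=0.440000, y=2.195298:
  k1 = f(0.440000, 2.195298) = 0.783807
  k2 = f(0.660000, 2.367735) = 0.940627
  y ← 2.195298 + 0.44·0.940627 = 2.609174
y(0.88) ≈ 2.6092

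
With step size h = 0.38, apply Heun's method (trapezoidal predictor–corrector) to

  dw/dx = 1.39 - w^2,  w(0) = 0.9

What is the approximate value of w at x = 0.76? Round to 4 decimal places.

Heun: k1 = f(x_n, w_n); k2 = f(x_n + h, w_n + h·k1); w_{n+1} = w_n + (h/2)·(k1 + k2).
x=0.000000, w=0.900000:
  k1 = f(0.000000, 0.900000) = 0.580000
  k2 = f(0.380000, 1.120400) = 0.134704
  w ← 0.900000 + (0.38/2)·(0.580000 + 0.134704) = 1.035794
x=0.380000, w=1.035794:
  k1 = f(0.380000, 1.035794) = 0.317131
  k2 = f(0.760000, 1.156304) = 0.052962
  w ← 1.035794 + (0.38/2)·(0.317131 + 0.052962) = 1.106111
w(0.76) ≈ 1.1061

1.1061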